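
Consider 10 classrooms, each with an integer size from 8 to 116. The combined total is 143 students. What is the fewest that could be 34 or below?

8

Let j be the number exceeding 34. Then the total is ≥ 35·j + 8·(10 − j) = 80 + 27j.
So 27j ≤ 63 and j ≤ 2; hence at least 10 − 2 = 8 are ≤ 34.
Exactly 8 works: 8 values at 8 and 2 at 35 total 134; raise one of the low values by 9 (still ≤ 34) to hit 143.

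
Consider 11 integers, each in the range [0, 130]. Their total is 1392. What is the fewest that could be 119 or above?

Each value short of 119 is at most 118, costing at least 130 − 118 = 12 against the maximum total of 1430.
We can afford to lose at most 1430 − 1392 = 38, so at most ⌊38/12⌋ = 3 fall short, and at least 8 are ≥ 119.
Exactly 8 works: 8 values at 130 and 3 at 118 total 1394; lower one of the high values by 2 (still ≥ 119) to hit 1392.

8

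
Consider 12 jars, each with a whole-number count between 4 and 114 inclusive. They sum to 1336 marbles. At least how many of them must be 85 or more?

11

If only k of them are at least 85, the other 12 − k are at most 84, so the total is at most k·114 + (12 − k)·84.
This must reach 1336, so k·114 + (12 − k)·84 ≥ 1336, giving k ≥ 11.
Exactly 11 works: 11 values at 114 and 1 at 84 total 1338; lower one of the high values by 2 (still ≥ 85) to hit 1336.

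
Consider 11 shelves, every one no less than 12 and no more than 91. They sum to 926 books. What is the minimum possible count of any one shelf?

16

Minimizing one value means maximizing the remaining 10.
The other 10 contribute at most 10 × 91 = 910, leaving at least 926 − 910 = 16.
Since 16 ≥ 12, this is achievable: one at 16 and 10 at 91.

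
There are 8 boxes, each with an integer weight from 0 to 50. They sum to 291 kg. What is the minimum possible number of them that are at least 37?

1

Suppose at most 8 − j of them reach 37; then j values are ≤ 36 and the rest ≤ 50.
The total is then ≤ 36·j + 50·(8 − j) = 400 − 14j. For this to be ≥ 291 we need j ≤ 7, so at least 8 − 7 = 1 must reach 37.
Exactly 1 works: 1 value at 50 and 7 at 36 total 302; lower one of the high values by 11 (still ≥ 37) to hit 291.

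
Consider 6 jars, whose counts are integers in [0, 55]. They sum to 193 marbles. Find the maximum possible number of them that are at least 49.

3

Suppose k of them are at least 49. Those contribute at least 49 each and the other 6 − k at least 0 each.
So the total is at least 49k + 0(6 − k) = 0 + 49k. This must be ≤ 193, giving k ≤ 3.
k = 3 is achieved by 3 values at 49 and 3 at 0, total 147; add 46 to one value (staying below 49) to reach 193.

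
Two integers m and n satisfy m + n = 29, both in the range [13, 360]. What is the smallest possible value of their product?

mn = m(29 − m) is concave in m, so over [13, 16] it is minimized at an endpoint.
At the endpoint m = 13, n = 29 − 13 = 16, so mn = 13 × 16 = 208.

208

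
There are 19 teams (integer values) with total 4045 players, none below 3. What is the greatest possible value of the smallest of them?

The 19 values sum to 4045, so their minimum is at most ⌊4045/19⌋ = 212.
Equality holds with 2 values of 212 and 17 values of 213.

212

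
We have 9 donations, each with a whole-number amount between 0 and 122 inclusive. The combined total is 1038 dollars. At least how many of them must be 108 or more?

5

Each value short of 108 is at most 107, costing at least 122 − 107 = 15 against the maximum total of 1098.
We can afford to lose at most 1098 − 1038 = 60, so at most ⌊60/15⌋ = 4 fall short, and at least 5 are ≥ 108.
Exactly 5 works: 5 values at 122 and 4 at 107 total 1038.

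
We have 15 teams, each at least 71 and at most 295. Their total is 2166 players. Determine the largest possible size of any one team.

To make one team as large as possible, make the other 14 as small as possible.
The other 14 contribute at least 14 × 71 = 994, leaving at most 2166 − 994 = 1172.
But each team is capped at 295, so the maximum is 295.
Achievable: one at 295 and the other 14 totalling 1871, which fits since 14 × 71 ≤ 1871 ≤ 14 × 295.

295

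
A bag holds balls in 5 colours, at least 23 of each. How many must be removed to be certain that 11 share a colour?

51

You could draw 10 of every colour without reaching 11 of any — 50 in all.
One more forces 11 of some colour, so 50 + 1 = 51.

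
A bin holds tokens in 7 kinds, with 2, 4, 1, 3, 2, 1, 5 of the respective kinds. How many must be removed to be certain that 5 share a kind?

In the worst case you take as many as possible of each kind without reaching 5: 2 + 4 + 1 + 3 + 2 + 1 + 4 = 17.
The next one must give 5 of some kind, so 17 + 1 = 18.

18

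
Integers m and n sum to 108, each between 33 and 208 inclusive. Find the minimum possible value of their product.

2475

Since m + n is fixed, pushing one of them to its bound minimizes the product.
At the endpoint m = 33, n = 108 − 33 = 75, so mn = 33 × 75 = 2475.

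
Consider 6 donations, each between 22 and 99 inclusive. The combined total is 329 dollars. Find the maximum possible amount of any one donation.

Maximizing one value means minimizing the remaining 5.
The other 5 contribute at least 5 × 22 = 110, leaving at most 329 − 110 = 219.
But each donation is capped at 99, so the maximum is 99.
Achievable: one at 99 and the other 5 totalling 230, which fits since 5 × 22 ≤ 230 ≤ 5 × 99.

99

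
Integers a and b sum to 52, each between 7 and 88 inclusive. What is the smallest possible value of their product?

315

ab = a(52 − a) is concave in a, so over [7, 45] it is minimized at an endpoint.
The extreme feasible split is a = 7, b = 45, giving ab = 315.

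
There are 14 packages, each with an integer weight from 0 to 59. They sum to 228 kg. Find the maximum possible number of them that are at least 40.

5

With k values at 40 or above and the rest at least 0, the sum is at least 0 + 40k.
Since the sum is 228, we need 40k ≤ 228, i.e. k ≤ 5.
k = 5 is achieved by 5 values at 40 and 9 at 0, total 200; add 28 to one value (staying below 40) to reach 228.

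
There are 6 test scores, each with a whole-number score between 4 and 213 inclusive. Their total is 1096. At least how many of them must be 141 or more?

4

Each value short of 141 is at most 140, costing at least 213 − 140 = 73 against the maximum total of 1278.
We can afford to lose at most 1278 − 1096 = 182, so at most ⌊182/73⌋ = 2 fall short, and at least 4 are ≥ 141.
Exactly 4 works: 4 values at 213 and 2 at 140 total 1132; lower one of the high values by 36 (still ≥ 141) to hit 1096.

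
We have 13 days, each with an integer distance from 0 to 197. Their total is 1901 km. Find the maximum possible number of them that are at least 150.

With k values at 150 or above and the rest at least 0, the sum is at least 0 + 150k.
Since the sum is 1901, we need 150k ≤ 1901, i.e. k ≤ 12.
k = 12 is achieved by 12 values at 150 and 1 at 0, total 1800; add 101 to one value (staying below 150) to reach 1901.

12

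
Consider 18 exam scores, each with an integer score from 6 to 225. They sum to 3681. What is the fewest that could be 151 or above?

Each value short of 151 is at most 150, costing at least 225 − 150 = 75 against the maximum total of 4050.
We can afford to lose at most 4050 − 3681 = 369, so at most ⌊369/75⌋ = 4 fall short, and at least 14 are ≥ 151.
Exactly 14 works: 14 values at 225 and 4 at 150 total 3750; lower one of the high values by 69 (still ≥ 151) to hit 3681.

14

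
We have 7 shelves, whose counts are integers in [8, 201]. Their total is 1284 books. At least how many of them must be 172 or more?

Each value short of 172 is at most 171, costing at least 201 − 171 = 30 against the maximum total of 1407.
We can afford to lose at most 1407 − 1284 = 123, so at most ⌊123/30⌋ = 4 fall short, and at least 3 are ≥ 172.
Exactly 3 works: 3 values at 201 and 4 at 171 total 1287; lower one of the high values by 3 (still ≥ 172) to hit 1284.

3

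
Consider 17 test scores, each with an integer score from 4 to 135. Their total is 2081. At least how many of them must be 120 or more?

Suppose at most 17 − j of them reach 120; then j values are ≤ 119 and the rest ≤ 135.
The total is then ≤ 119·j + 135·(17 − j) = 2295 − 16j. For this to be ≥ 2081 we need j ≤ 13, so at least 17 − 13 = 4 must reach 120.
Exactly 4 works: 4 values at 135 and 13 at 119 total 2087; lower one of the high values by 6 (still ≥ 120) to hit 2081.

4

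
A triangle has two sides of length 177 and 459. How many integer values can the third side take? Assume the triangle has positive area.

353

The triangle inequality gives |177 − 459| < c < 177 + 459, i.e. 282 < c < 636.
So c can be any integer from 283 to 635: 353 values.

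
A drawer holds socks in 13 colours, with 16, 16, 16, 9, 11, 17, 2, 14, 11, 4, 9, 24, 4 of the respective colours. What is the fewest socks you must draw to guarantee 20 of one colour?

In the worst case you take as many as possible of each colour without reaching 20: 16 + 16 + 16 + 9 + 11 + 17 + 2 + 14 + 11 + 4 + 9 + 19 + 4 = 148.
The next one must give 20 of some colour, so 148 + 1 = 149.

149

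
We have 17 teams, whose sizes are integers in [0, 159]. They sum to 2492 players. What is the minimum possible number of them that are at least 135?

Suppose at most 17 − j of them reach 135; then j values are ≤ 134 and the rest ≤ 159.
The total is then ≤ 134·j + 159·(17 − j) = 2703 − 25j. For this to be ≥ 2492 we need j ≤ 8, so at least 17 − 8 = 9 must reach 135.
Exactly 9 works: 9 values at 159 and 8 at 134 total 2503; lower one of the high values by 11 (still ≥ 135) to hit 2492.

9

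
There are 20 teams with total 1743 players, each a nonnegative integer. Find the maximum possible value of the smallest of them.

The average is 1743/20 < 88, so some value is ≤ 87.
Taking 17 copies of 87 and 3 copies of 88 gives exactly 1743, so 87 is attained.

87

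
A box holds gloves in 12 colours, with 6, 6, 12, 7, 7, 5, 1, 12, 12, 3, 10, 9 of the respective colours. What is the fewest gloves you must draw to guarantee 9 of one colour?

76

In the worst case you take as many as possible of each colour without reaching 9: 6 + 6 + 8 + 7 + 7 + 5 + 1 + 8 + 8 + 3 + 8 + 8 = 75.
The next one must give 9 of some colour, so 75 + 1 = 76.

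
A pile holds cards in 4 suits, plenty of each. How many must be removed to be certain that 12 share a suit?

In the worst case you draw 11 of each of the 4 suits: 4 × 11 = 44.
One more forces 12 of some suit, so 44 + 1 = 45.

45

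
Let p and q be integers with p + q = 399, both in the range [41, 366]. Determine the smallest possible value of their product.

pq = p(399 − p) is concave in p, so over [41, 358] it is minimized at an endpoint.
The extreme feasible split is p = 41, q = 358, giving pq = 14678.

14678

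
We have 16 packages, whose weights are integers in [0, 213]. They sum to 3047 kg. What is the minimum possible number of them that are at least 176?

Suppose at most 16 − j of them reach 176; then j values are ≤ 175 and the rest ≤ 213.
The total is then ≤ 175·j + 213·(16 − j) = 3408 − 38j. For this to be ≥ 3047 we need j ≤ 9, so at least 16 − 9 = 7 must reach 176.
Exactly 7 works: 7 values at 213 and 9 at 175 total 3066; lower one of the high values by 19 (still ≥ 176) to hit 3047.

7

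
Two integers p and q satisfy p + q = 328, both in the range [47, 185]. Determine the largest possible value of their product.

26896

For a fixed sum, the product pq is largest when p and q are as close as possible.
Taking p = 164 and q = 164 (both in [47, 185]) gives pq = 26896.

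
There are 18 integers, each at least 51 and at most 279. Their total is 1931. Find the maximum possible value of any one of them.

279

To make one integer as large as possible, make the other 17 as small as possible.
The other 17 contribute at least 17 × 51 = 867, leaving at most 1931 − 867 = 1064.
But each integer is capped at 279, so the maximum is 279.
Achievable: one at 279 and the other 17 totalling 1652, which fits since 17 × 51 ≤ 1652 ≤ 17 × 279.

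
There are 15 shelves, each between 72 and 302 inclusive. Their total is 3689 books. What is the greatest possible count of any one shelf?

To make one shelf as large as possible, make the other 14 as small as possible.
The other 14 contribute at least 14 × 72 = 1008, leaving at most 3689 − 1008 = 2681.
But each shelf is capped at 302, so the maximum is 302.
Achievable: one at 302 and the other 14 totalling 3387, which fits since 14 × 72 ≤ 3387 ≤ 14 × 302.

302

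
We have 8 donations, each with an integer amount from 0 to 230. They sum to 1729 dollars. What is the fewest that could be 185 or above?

6

If only k of them are at least 185, the other 8 − k are at most 184, so the total is at most k·230 + (8 − k)·184.
This must reach 1729, so k·230 + (8 − k)·184 ≥ 1729, giving k ≥ 6.
Exactly 6 works: 6 values at 230 and 2 at 184 total 1748; lower one of the high values by 19 (still ≥ 185) to hit 1729.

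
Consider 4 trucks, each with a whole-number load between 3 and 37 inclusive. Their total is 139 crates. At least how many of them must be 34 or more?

2

Suppose at most 4 − j of them reach 34; then j values are ≤ 33 and the rest ≤ 37.
The total is then ≤ 33·j + 37·(4 − j) = 148 − 4j. For this to be ≥ 139 we need j ≤ 2, so at least 4 − 2 = 2 must reach 34.
Exactly 2 works: 2 values at 37 and 2 at 33 total 140; lower one of the high values by 1 (still ≥ 34) to hit 139.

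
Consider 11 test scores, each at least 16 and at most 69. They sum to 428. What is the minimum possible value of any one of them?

To make one score as small as possible, make the other 10 as large as possible.
The other 10 can take up 10 × 69 = 690 ≥ 428 − 16, so one score can sit at its floor of 16.
Achievable: one at 16 and the other 10 totalling 412, which fits since 10 × 16 ≤ 412 ≤ 10 × 69.

16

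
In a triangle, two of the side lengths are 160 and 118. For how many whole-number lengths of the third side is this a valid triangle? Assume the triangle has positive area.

235

The triangle inequality gives |160 − 118| < c < 160 + 118, i.e. 42 < c < 278.
So c can be any integer from 43 to 277: 235 values.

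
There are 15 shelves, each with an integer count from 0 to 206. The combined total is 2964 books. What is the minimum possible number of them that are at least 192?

7

If only k of them are at least 192, the other 15 − k are at most 191, so the total is at most k·206 + (15 − k)·191.
This must reach 2964, so k·206 + (15 − k)·191 ≥ 2964, giving k ≥ 7.
Exactly 7 works: 7 values at 206 and 8 at 191 total 2970; lower one of the high values by 6 (still ≥ 192) to hit 2964.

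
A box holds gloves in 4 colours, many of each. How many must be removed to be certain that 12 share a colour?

You could draw 11 of every colour without reaching 12 of any — 44 in all.
One more forces 12 of some colour, so 44 + 1 = 45.

45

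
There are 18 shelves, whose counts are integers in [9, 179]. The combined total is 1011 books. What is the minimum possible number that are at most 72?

5

Each value above 72 is at least 73, contributing at least 73 − 9 = 64 above the floor 9.
The sum exceeds the floor total 162 by 849, so at most ⌊849/64⌋ = 13 exceed 72, and at least 5 are ≤ 72.
Exactly 5 works: 5 values at 9 and 13 at 73 total 994; raise one of the low values by 17 (still ≤ 72) to hit 1011.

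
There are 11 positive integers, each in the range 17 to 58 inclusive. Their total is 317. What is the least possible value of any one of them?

Minimizing one value means maximizing the remaining 10.
The other 10 can take up 10 × 58 = 580 ≥ 317 − 17, so one integer can sit at its floor of 17.
Achievable: one at 17 and the other 10 totalling 300, which fits since 10 × 17 ≤ 300 ≤ 10 × 58.

17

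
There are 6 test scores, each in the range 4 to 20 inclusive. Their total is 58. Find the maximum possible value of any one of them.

Maximizing one value means minimizing the remaining 5.
The other 5 contribute at least 5 × 4 = 20, leaving at most 58 − 20 = 38.
But each score is capped at 20, so the maximum is 20.
Achievable: one at 20 and the other 5 totalling 38, which fits since 5 × 4 ≤ 38 ≤ 5 × 20.

20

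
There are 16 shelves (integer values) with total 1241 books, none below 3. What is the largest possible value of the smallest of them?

77

The average is 1241/16 < 78, so some value is ≤ 77.
Achievable: 7 of them at 77 and 9 at 78 total 1241.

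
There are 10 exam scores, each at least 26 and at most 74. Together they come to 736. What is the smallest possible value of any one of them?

To make one score as small as possible, make the other 9 as large as possible.
The other 9 contribute at most 9 × 74 = 666, leaving at least 736 − 666 = 70.
Since 70 ≥ 26, this is achievable: one at 70 and 9 at 74.

70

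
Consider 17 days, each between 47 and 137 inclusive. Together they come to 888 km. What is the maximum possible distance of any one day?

136

Maximizing one value means minimizing the remaining 16.
The other 16 contribute at least 16 × 47 = 752, leaving at most 888 − 752 = 136.
Since 136 ≤ 137, this is achievable: one at 136 and 16 at 47.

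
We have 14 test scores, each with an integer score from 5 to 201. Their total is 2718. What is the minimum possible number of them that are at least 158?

12

If only k of them are at least 158, the other 14 − k are at most 157, so the total is at most k·201 + (14 − k)·157.
This must reach 2718, so k·201 + (14 − k)·157 ≥ 2718, giving k ≥ 12.
Exactly 12 works: 12 values at 201 and 2 at 157 total 2726; lower one of the high values by 8 (still ≥ 158) to hit 2718.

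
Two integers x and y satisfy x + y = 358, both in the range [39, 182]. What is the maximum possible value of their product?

For a fixed sum, the product xy is largest when x and y are as close as possible.
Taking x = 179 and y = 179 (both in [39, 182]) gives xy = 32041.

32041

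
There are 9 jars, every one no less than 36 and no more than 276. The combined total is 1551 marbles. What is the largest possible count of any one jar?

276

Maximizing one value means minimizing the remaining 8.
The other 8 contribute at least 8 × 36 = 288, leaving at most 1551 − 288 = 1263.
But each jar is capped at 276, so the maximum is 276.
Achievable: one at 276 and the other 8 totalling 1275, which fits since 8 × 36 ≤ 1275 ≤ 8 × 276.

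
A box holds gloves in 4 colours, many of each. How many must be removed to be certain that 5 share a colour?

In the worst case you draw 4 of each of the 4 colours: 4 × 4 = 16.
One more forces 5 of some colour, so 16 + 1 = 17.

17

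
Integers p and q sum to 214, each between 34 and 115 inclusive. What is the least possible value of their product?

pq = p(214 − p) is concave in p, so over [99, 115] it is minimized at an endpoint.
The extreme feasible split is p = 99, q = 115, giving pq = 11385.

11385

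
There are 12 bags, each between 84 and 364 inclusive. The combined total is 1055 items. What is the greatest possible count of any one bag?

To make one bag as large as possible, make the other 11 as small as possible.
The other 11 contribute at least 11 × 84 = 924, leaving at most 1055 − 924 = 131.
Since 131 ≤ 364, this is achievable: one at 131 and 11 at 84.

131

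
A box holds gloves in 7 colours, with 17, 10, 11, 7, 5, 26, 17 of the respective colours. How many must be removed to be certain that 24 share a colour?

In the worst case you take as many as possible of each colour without reaching 24: 17 + 10 + 11 + 7 + 5 + 23 + 17 = 90.
The next one must give 24 of some colour, so 90 + 1 = 91.

91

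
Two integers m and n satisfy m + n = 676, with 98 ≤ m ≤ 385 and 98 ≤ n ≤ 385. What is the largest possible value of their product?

114244

With m + n fixed, mn peaks when the two are closest together.
Taking m = 338 and n = 338 (both in [98, 385]) gives mn = 114244.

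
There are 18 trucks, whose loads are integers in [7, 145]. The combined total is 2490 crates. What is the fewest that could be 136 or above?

If only k of them are at least 136, the other 18 − k are at most 135, so the total is at most k·145 + (18 − k)·135.
This must reach 2490, so k·145 + (18 − k)·135 ≥ 2490, giving k ≥ 6.
Exactly 6 works: 6 values at 145 and 12 at 135 total 2490.

6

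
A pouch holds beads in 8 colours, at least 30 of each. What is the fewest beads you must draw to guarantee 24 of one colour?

185

You could draw 23 of every colour without reaching 24 of any — 184 in all.
One more forces 24 of some colour, so 184 + 1 = 185.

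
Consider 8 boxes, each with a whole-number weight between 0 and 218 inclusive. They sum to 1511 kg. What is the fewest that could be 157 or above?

5

Suppose at most 8 − j of them reach 157; then j values are ≤ 156 and the rest ≤ 218.
The total is then ≤ 156·j + 218·(8 − j) = 1744 − 62j. For this to be ≥ 1511 we need j ≤ 3, so at least 8 − 3 = 5 must reach 157.
Exactly 5 works: 5 values at 218 and 3 at 156 total 1558; lower one of the high values by 47 (still ≥ 157) to hit 1511.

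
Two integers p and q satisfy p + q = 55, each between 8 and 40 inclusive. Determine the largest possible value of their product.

With p + q fixed, pq peaks when the two are closest together.
Taking p = 27 and q = 28 (both in [8, 40]) gives pq = 756.

756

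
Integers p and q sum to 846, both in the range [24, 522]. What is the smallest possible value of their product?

169128

pq = p(846 − p) is concave in p, so over [324, 522] it is minimized at an endpoint.
At the endpoint p = 324, q = 846 − 324 = 522, so pq = 324 × 522 = 169128.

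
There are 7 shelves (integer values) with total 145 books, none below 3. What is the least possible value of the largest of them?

21

If every one of the 7 were at most 20, the total would be at most 7 × 20 = 140 < 145.
Equality holds with 5 values of 21 and 2 values of 20.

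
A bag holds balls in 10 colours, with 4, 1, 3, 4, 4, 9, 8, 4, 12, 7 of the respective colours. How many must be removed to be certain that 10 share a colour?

54

In the worst case you take as many as possible of each colour without reaching 10: 4 + 1 + 3 + 4 + 4 + 9 + 8 + 4 + 9 + 7 = 53.
The next one must give 10 of some colour, so 53 + 1 = 54.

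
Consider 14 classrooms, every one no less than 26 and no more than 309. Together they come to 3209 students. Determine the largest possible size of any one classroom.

Maximizing one value means minimizing the remaining 13.
The other 13 contribute at least 13 × 26 = 338, leaving at most 3209 − 338 = 2871.
But each classroom is capped at 309, so the maximum is 309.
Achievable: one at 309 and the other 13 totalling 2900, which fits since 13 × 26 ≤ 2900 ≤ 13 × 309.

309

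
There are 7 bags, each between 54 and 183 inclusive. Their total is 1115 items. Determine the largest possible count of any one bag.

To make one bag as large as possible, make the other 6 as small as possible.
The other 6 contribute at least 6 × 54 = 324, leaving at most 1115 − 324 = 791.
But each bag is capped at 183, so the maximum is 183.
Achievable: one at 183 and the other 6 totalling 932, which fits since 6 × 54 ≤ 932 ≤ 6 × 183.

183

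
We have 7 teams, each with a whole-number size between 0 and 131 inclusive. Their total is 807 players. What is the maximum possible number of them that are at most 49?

1

Suppose k of them are at most 49. Those contribute at most 49 each and the rest at most 131 each.
So the total is at most 49k + 131(7 − k) = 917 − 82k. This must still be ≥ 807, so k ≤ 1.
k = 1 is achieved by 1 value at 49 and 6 at 131, total 835; lower one of the 131's by 28 (still > 49) to reach 807.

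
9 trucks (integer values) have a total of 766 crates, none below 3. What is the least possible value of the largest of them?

Some value must be at least ⌈766/9⌉ = 86, since 9 × 85 = 765 < 766.
Taking 8 copies of 85 and 1 copy of 86 gives exactly 766, so 86 is attained.

86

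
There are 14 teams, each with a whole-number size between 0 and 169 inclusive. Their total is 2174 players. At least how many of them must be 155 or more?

2

If only k of them are at least 155, the other 14 − k are at most 154, so the total is at most k·169 + (14 − k)·154.
This must reach 2174, so k·169 + (14 − k)·154 ≥ 2174, giving k ≥ 2.
Exactly 2 works: 2 values at 169 and 12 at 154 total 2186; lower one of the high values by 12 (still ≥ 155) to hit 2174.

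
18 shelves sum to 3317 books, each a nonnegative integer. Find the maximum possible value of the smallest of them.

184

The 18 values sum to 3317, so their minimum is at most ⌊3317/18⌋ = 184.
Equality holds with 13 values of 184 and 5 values of 185.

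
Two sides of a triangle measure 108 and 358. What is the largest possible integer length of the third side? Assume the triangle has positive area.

The third side must be less than 108 + 358 = 466.
The largest integer below 466 is 465.

465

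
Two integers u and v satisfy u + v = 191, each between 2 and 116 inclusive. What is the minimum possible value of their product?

8700

Since u + v is fixed, pushing one of them to its bound minimizes the product.
The extreme feasible split is u = 75, v = 116, giving uv = 8700.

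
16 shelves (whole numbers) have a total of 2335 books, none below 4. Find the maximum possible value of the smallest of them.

145

The average is 2335/16 < 146, so some value is ≤ 145.
Achievable: 1 of them at 145 and 15 at 146 total 2335.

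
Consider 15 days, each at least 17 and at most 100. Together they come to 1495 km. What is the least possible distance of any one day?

Minimizing one value means maximizing the remaining 14.
The other 14 contribute at most 14 × 100 = 1400, leaving at least 1495 − 1400 = 95.
Since 95 ≥ 17, this is achievable: one at 95 and 14 at 100.

95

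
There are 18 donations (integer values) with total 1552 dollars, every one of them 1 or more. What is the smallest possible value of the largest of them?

The average is 1552/18 > 86, so not all 18 can be 86 or less; the largest is ≥ 87.
Equality holds with 4 values of 87 and 14 values of 86.

87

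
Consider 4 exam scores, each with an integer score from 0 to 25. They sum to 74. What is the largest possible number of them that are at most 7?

1

Suppose k of them are at most 7. Those contribute at most 7 each and the rest at most 25 each.
So the total is at most 7k + 25(4 − k) = 100 − 18k. This must still be ≥ 74, so k ≤ 1.
k = 1 is achieved by 1 value at 7 and 3 at 25, total 82; lower one of the 25's by 8 (still > 7) to reach 74.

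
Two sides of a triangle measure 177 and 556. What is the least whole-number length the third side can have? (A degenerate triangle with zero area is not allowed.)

The third side must exceed |177 − 556| = 379.
The smallest integer above 379 is 380.

380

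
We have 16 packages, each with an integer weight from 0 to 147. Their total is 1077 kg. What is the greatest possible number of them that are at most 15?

9

Each value at 15 or below falls at least 147 − 15 = 132 short of the ceiling 147.
The ceiling total is 16 × 147 = 2352, and we need 1077, so at most ⌊(2352 − 1077)/132⌋ = 9 can be that low.
k = 9 is achieved by 9 values at 15 and 7 at 147, total 1164; lower one of the 147's by 87 (still > 15) to reach 1077.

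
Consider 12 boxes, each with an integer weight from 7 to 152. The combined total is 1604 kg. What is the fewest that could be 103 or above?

Suppose at most 12 − j of them reach 103; then j values are ≤ 102 and the rest ≤ 152.
The total is then ≤ 102·j + 152·(12 − j) = 1824 − 50j. For this to be ≥ 1604 we need j ≤ 4, so at least 12 − 4 = 8 must reach 103.
Exactly 8 works: 8 values at 152 and 4 at 102 total 1624; lower one of the high values by 20 (still ≥ 103) to hit 1604.

8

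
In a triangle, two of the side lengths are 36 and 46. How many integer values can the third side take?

The triangle inequality gives |36 − 46| < c < 36 + 46, i.e. 10 < c < 82.
So c can be any integer from 11 to 81: 71 values.

71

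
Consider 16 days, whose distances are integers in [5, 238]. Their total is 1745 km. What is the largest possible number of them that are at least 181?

9

With k values at 181 or above and the rest at least 5, the sum is at least 80 + 176k.
Since the sum is 1745, we need 176k ≤ 1665, i.e. k ≤ 9.
k = 9 is achieved by 9 values at 181 and 7 at 5, total 1664; add 81 to one value (staying below 181) to reach 1745.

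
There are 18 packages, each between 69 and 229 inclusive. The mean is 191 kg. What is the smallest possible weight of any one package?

69

Minimizing one value means maximizing the remaining 17.
The total is 18 × 191 = 3438.
The other 17 can take up 17 × 229 = 3893 ≥ 3438 − 69, so one package can sit at its floor of 69.
Achievable: one at 69 and the other 17 totalling 3369, which fits since 17 × 69 ≤ 3369 ≤ 17 × 229.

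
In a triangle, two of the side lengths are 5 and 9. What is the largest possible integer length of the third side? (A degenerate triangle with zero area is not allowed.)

The third side must be less than 5 + 9 = 14.
The largest integer below 14 is 13.

13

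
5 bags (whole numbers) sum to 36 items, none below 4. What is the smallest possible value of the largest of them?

The 5 values sum to 36, so their maximum is at least ⌈36/5⌉ = 8.
Achievable: 1 of them at 8 and 4 at 7 total 36.

8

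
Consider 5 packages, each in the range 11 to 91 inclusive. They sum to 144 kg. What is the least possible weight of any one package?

To make one package as small as possible, make the other 4 as large as possible.
The other 4 can take up 4 × 91 = 364 ≥ 144 − 11, so one package can sit at its floor of 11.
Achievable: one at 11 and the other 4 totalling 133, which fits since 4 × 11 ≤ 133 ≤ 4 × 91.

11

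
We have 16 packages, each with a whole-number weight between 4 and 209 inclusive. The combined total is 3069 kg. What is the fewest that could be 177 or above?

Suppose at most 16 − j of them reach 177; then j values are ≤ 176 and the rest ≤ 209.
The total is then ≤ 176·j + 209·(16 − j) = 3344 − 33j. For this to be ≥ 3069 we need j ≤ 8, so at least 16 − 8 = 8 must reach 177.
Exactly 8 works: 8 values at 209 and 8 at 176 total 3080; lower one of the high values by 11 (still ≥ 177) to hit 3069.

8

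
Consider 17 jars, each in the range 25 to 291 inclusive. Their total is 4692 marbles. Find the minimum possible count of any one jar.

To make one jar as small as possible, make the other 16 as large as possible.
The other 16 contribute at most 16 × 291 = 4656, leaving at least 4692 − 4656 = 36.
Since 36 ≥ 25, this is achievable: one at 36 and 16 at 291.

36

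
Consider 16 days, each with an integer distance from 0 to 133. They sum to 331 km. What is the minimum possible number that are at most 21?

If only k of them are at most 21, the other 16 − k are at least 22, so the total is at least (16 − k)·22 + k·0.
This is ≤ 331, so (16 − k)·22 + 0k ≤ 331, which gives k ≥ 1.
Exactly 1 works: 1 value at 0 and 15 at 22 total 330; raise one of the low values by 1 (still ≤ 21) to hit 331.

1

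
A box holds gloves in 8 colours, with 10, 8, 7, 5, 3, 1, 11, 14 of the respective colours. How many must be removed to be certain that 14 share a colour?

In the worst case you take as many as possible of each colour without reaching 14: 10 + 8 + 7 + 5 + 3 + 1 + 11 + 13 = 58.
The next one must give 14 of some colour, so 58 + 1 = 59.

59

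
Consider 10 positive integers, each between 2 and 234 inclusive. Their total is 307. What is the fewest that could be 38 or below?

Each value above 38 is at least 39, contributing at least 39 − 2 = 37 above the floor 2.
The sum exceeds the floor total 20 by 287, so at most ⌊287/37⌋ = 7 exceed 38, and at least 3 are ≤ 38.
Exactly 3 works: 3 values at 2 and 7 at 39 total 279; raise one of the low values by 28 (still ≤ 38) to hit 307.

3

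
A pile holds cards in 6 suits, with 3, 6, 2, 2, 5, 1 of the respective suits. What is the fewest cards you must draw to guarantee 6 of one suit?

In the worst case you take as many as possible of each suit without reaching 6: 3 + 5 + 2 + 2 + 5 + 1 = 18.
The next one must give 6 of some suit, so 18 + 1 = 19.

19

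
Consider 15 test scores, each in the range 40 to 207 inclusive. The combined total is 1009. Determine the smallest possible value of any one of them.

Minimizing one value means maximizing the remaining 14.
The other 14 can take up 14 × 207 = 2898 ≥ 1009 − 40, so one score can sit at its floor of 40.
Achievable: one at 40 and the other 14 totalling 969, which fits since 14 × 40 ≤ 969 ≤ 14 × 207.

40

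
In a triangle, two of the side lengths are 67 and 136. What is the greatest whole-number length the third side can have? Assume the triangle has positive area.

The third side must be less than 67 + 136 = 203.
The largest integer below 203 is 202.

202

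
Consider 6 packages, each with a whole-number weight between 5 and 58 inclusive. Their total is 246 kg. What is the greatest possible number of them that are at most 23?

2

Each value at 23 or below falls at least 58 − 23 = 35 short of the ceiling 58.
The ceiling total is 6 × 58 = 348, and we need 246, so at most ⌊(348 − 246)/35⌋ = 2 can be that low.
k = 2 is achieved by 2 values at 23 and 4 at 58, total 278; lower one of the 58's by 32 (still > 23) to reach 246.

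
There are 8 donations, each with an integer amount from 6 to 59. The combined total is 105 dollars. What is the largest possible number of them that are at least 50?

1

Suppose k of them are at least 50. Those contribute at least 50 each and the other 8 − k at least 6 each.
So the total is at least 50k + 6(8 − k) = 48 + 44k. This must be ≤ 105, giving k ≤ 1.
k = 1 is achieved by 1 value at 50 and 7 at 6, total 92; add 13 to one value (staying below 50) to reach 105.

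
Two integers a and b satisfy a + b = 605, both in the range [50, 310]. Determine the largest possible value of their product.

ab = a(605 − a) is maximized when a is as near 605/2 as the bounds allow.
Taking a = 302 and b = 303 (both in [50, 310]) gives ab = 91506.

91506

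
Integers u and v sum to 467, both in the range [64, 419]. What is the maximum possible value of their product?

54522

For a fixed sum, the product uv is largest when u and v are as close as possible.
Taking u = 233 and v = 234 (both in [64, 419]) gives uv = 54522.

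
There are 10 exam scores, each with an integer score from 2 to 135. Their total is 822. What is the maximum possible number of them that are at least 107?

7

With k values at 107 or above and the rest at least 2, the sum is at least 20 + 105k.
Since the sum is 822, we need 105k ≤ 802, i.e. k ≤ 7.
k = 7 is achieved by 7 values at 107 and 3 at 2, total 755; add 67 to one value (staying below 107) to reach 822.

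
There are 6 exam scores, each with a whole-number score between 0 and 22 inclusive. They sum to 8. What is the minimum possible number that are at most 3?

If only k of them are at most 3, the other 6 − k are at least 4, so the total is at least (6 − k)·4 + k·0.
This is ≤ 8, so (6 − k)·4 + 0k ≤ 8, which gives k ≥ 4.
Exactly 4 works: 4 values at 0 and 2 at 4 total 8.

4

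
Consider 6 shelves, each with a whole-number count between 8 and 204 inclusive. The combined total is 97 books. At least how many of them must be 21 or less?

3

Let j be the number exceeding 21. Then the total is ≥ 22·j + 8·(6 − j) = 48 + 14j.
So 14j ≤ 49 and j ≤ 3; hence at least 6 − 3 = 3 are ≤ 21.
Exactly 3 works: 3 values at 8 and 3 at 22 total 90; raise one of the low values by 7 (still ≤ 21) to hit 97.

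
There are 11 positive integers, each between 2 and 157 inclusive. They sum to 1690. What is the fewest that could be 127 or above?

10

Each value short of 127 is at most 126, costing at least 157 − 126 = 31 against the maximum total of 1727.
We can afford to lose at most 1727 − 1690 = 37, so at most ⌊37/31⌋ = 1 fall short, and at least 10 are ≥ 127.
Exactly 10 works: 10 values at 157 and 1 at 126 total 1696; lower one of the high values by 6 (still ≥ 127) to hit 1690.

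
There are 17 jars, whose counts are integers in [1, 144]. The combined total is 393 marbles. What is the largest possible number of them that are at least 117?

With k values at 117 or above and the rest at least 1, the sum is at least 17 + 116k.
Since the sum is 393, we need 116k ≤ 376, i.e. k ≤ 3.
k = 3 is achieved by 3 values at 117 and 14 at 1, total 365; add 28 to one value (staying below 117) to reach 393.

3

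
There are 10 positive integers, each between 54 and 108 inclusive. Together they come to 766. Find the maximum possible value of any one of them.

To make one integer as large as possible, make the other 9 as small as possible.
The other 9 contribute at least 9 × 54 = 486, leaving at most 766 − 486 = 280.
But each integer is capped at 108, so the maximum is 108.
Achievable: one at 108 and the other 9 totalling 658, which fits since 9 × 54 ≤ 658 ≤ 9 × 108.

108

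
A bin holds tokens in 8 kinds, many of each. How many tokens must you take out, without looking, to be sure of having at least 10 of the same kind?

73

You could draw 9 of every kind without reaching 10 of any — 72 in all.
One more forces 10 of some kind, so 72 + 1 = 73.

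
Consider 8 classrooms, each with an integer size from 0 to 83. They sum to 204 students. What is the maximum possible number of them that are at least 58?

3

If k of the values are ≥ 58, the total is ≥ 58k + 0(8 − k).
Setting 58k + 0(8 − k) ≤ 204 gives 58k ≤ 204, so k ≤ 3.
k = 3 is achieved by 3 values at 58 and 5 at 0, total 174; add 30 to one value (staying below 58) to reach 204.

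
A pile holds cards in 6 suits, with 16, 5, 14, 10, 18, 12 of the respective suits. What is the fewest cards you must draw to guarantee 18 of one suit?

In the worst case you take as many as possible of each suit without reaching 18: 16 + 5 + 14 + 10 + 17 + 12 = 74.
The next one must give 18 of some suit, so 74 + 1 = 75.

75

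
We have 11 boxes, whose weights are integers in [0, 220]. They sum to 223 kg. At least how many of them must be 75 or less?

9

Let j be the number exceeding 75. Then the total is ≥ 76·j + 0·(11 − j) = 0 + 76j.
So 76j ≤ 223 and j ≤ 2; hence at least 11 − 2 = 9 are ≤ 75.
Exactly 9 works: 9 values at 0 and 2 at 76 total 152; raise one of the low values by 71 (still ≤ 75) to hit 223.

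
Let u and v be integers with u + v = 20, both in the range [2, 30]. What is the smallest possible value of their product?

36

Since u + v is fixed, pushing one of them to its bound minimizes the product.
At the endpoint u = 2, v = 20 − 2 = 18, so uv = 2 × 18 = 36.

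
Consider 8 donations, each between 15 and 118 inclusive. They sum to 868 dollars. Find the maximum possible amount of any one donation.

118

To make one donation as large as possible, make the other 7 as small as possible.
The other 7 contribute at least 7 × 15 = 105, leaving at most 868 − 105 = 763.
But each donation is capped at 118, so the maximum is 118.
Achievable: one at 118 and the other 7 totalling 750, which fits since 7 × 15 ≤ 750 ≤ 7 × 118.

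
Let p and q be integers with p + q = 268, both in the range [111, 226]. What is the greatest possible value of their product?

With p + q fixed, pq peaks when the two are closest together.
Taking p = 134 and q = 134 (both in [111, 226]) gives pq = 17956.

17956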